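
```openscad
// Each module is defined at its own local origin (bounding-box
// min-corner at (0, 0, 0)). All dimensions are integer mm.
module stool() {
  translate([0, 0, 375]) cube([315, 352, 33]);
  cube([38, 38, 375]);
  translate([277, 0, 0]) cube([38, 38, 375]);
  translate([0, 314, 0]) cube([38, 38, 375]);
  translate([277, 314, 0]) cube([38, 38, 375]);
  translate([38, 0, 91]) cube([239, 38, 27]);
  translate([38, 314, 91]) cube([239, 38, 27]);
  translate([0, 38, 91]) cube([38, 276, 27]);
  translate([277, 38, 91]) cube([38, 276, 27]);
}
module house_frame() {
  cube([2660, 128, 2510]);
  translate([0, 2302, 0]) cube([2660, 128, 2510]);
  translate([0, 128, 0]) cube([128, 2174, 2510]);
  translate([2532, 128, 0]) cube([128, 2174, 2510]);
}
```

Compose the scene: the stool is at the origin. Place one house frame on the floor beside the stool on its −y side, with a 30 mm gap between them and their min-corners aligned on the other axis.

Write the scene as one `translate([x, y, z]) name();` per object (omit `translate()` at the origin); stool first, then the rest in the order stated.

stool();
translate([0, -2460, 0]) house_frame();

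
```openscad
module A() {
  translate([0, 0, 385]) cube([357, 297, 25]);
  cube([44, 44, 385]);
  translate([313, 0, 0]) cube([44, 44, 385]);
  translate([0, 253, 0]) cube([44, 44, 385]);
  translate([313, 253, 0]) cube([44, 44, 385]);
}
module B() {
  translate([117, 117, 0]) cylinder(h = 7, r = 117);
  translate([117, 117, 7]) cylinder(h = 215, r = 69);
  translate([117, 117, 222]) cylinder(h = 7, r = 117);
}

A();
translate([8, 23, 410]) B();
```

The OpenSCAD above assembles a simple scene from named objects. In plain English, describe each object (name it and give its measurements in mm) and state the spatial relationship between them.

A is a simple wooden stool: a rectangular seat 357 mm (x) by 297 mm (y), 25 mm thick, top face at z = 410 mm, on four square legs, each 44×44 mm in cross-section. The legs rest on z = 0, each flush with a corner of the seat.

B is a spool: two coaxial disc flanges of radius 117 mm and thickness 7 mm, joined by a core cylinder of radius 69 mm and height 215 mm. The lower flange rests on z = 0 and the three cylinders share a vertical axis.

The spool is on top of the stool.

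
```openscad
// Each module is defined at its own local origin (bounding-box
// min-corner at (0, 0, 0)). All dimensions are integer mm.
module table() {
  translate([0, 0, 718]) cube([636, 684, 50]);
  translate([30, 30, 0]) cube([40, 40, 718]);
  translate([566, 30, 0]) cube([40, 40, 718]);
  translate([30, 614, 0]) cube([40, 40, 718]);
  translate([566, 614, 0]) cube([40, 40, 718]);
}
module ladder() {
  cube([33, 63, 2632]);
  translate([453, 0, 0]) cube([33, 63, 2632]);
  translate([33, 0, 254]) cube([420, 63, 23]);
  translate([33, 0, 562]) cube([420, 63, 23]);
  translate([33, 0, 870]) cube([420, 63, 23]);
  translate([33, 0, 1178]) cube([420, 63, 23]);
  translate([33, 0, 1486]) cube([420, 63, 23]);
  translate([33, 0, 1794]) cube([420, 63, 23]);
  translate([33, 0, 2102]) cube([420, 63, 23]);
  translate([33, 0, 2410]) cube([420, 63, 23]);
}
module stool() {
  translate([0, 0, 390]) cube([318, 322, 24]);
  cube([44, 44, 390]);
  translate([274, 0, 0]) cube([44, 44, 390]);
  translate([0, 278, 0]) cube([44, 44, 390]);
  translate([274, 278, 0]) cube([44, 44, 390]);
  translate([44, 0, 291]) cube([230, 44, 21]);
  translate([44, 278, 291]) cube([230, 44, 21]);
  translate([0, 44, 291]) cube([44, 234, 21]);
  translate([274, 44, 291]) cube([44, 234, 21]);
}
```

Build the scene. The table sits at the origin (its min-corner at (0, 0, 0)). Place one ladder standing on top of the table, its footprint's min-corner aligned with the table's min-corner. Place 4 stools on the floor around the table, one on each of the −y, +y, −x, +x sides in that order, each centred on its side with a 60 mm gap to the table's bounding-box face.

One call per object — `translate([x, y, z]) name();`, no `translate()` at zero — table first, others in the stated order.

table();
translate([0, 0, 768]) ladder();
translate([159, -382, 0]) stool();
translate([159, 744, 0]) stool();
translate([-378, 181, 0]) stool();
translate([696, 181, 0]) stool();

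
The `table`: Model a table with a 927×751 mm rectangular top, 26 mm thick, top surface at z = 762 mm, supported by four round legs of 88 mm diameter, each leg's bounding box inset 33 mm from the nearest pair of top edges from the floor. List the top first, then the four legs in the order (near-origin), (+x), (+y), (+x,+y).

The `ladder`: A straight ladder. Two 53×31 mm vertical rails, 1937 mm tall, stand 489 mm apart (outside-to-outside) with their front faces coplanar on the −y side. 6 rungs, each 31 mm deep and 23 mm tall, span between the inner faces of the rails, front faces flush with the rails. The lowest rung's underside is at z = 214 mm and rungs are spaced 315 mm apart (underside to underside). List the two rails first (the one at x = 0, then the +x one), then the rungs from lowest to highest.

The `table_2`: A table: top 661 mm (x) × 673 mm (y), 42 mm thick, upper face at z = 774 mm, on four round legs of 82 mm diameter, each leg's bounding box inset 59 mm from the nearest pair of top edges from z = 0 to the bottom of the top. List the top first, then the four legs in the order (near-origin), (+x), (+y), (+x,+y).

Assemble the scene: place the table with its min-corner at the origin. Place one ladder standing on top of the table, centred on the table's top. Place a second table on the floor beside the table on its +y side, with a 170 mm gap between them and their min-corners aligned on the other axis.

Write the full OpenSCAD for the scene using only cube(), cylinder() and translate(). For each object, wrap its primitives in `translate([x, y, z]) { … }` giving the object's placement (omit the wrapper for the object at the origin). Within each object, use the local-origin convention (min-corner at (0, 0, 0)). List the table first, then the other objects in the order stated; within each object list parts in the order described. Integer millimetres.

translate([0, 0, 736]) cube([927, 751, 26]);
translate([77, 77, 0]) cylinder(h = 736, r = 44);
translate([850, 77, 0]) cylinder(h = 736, r = 44);
translate([77, 674, 0]) cylinder(h = 736, r = 44);
translate([850, 674, 0]) cylinder(h = 736, r = 44);
translate([219, 360, 762]) {
  cube([53, 31, 1937]);
  translate([436, 0, 0]) cube([53, 31, 1937]);
  translate([53, 0, 214]) cube([383, 31, 23]);
  translate([53, 0, 529]) cube([383, 31, 23]);
  translate([53, 0, 844]) cube([383, 31, 23]);
  translate([53, 0, 1159]) cube([383, 31, 23]);
  translate([53, 0, 1474]) cube([383, 31, 23]);
  translate([53, 0, 1789]) cube([383, 31, 23]);
}
translate([0, 921, 0]) {
  translate([0, 0, 732]) cube([661, 673, 42]);
  translate([100, 100, 0]) cylinder(h = 732, r = 41);
  translate([561, 100, 0]) cylinder(h = 732, r = 41);
  translate([100, 573, 0]) cylinder(h = 732, r = 41);
  translate([561, 573, 0]) cylinder(h = 732, r = 41);
}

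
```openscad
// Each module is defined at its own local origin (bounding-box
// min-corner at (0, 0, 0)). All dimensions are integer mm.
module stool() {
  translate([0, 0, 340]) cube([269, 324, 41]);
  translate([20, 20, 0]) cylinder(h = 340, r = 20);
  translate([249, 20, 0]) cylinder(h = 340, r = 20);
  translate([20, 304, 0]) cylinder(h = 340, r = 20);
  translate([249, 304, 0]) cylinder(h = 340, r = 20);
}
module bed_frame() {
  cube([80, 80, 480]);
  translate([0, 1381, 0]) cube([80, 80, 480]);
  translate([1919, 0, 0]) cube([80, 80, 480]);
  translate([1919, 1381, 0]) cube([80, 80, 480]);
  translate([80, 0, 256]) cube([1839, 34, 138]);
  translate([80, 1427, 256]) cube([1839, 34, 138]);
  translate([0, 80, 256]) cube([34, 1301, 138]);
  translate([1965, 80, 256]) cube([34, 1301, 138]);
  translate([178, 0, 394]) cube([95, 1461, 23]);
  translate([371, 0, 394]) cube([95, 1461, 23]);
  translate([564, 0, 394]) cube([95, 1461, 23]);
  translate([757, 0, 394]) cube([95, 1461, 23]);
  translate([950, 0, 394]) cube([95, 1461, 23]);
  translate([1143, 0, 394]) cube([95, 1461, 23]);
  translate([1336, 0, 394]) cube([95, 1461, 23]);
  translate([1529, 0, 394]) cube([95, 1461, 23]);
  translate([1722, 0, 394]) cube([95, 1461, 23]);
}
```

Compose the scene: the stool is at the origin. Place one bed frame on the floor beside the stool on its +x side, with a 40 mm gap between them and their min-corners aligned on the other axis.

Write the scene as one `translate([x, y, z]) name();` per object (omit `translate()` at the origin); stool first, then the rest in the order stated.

stool();
translate([309, 0, 0]) bed_frame();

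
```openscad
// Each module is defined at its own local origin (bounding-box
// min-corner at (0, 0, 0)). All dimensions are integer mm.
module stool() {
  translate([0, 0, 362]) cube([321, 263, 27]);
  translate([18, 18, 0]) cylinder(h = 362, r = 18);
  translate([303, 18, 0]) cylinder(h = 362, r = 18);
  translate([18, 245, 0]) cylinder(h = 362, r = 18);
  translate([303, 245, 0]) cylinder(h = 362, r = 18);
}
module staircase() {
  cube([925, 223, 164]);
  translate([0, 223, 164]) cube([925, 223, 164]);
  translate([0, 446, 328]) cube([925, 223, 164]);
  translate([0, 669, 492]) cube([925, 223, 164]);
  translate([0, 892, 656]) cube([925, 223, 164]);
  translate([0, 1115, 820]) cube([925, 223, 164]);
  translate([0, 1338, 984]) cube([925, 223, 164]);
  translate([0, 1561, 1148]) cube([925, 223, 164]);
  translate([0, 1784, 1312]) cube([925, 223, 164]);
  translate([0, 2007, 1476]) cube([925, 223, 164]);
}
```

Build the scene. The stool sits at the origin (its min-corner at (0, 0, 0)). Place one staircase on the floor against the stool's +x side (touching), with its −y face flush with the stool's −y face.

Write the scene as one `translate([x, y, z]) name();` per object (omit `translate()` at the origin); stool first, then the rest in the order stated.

stool();
translate([321, 0, 0]) staircase();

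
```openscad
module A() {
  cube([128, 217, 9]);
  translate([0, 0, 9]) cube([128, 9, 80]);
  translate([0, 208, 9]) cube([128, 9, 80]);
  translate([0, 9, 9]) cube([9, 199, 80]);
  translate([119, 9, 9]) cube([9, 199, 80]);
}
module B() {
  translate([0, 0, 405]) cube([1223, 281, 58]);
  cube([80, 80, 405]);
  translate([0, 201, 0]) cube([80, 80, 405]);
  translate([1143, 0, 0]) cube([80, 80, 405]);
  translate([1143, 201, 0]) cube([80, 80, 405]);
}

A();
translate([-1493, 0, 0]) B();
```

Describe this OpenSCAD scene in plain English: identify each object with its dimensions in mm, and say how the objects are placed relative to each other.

A is an open storage box with external size 128×217×89 mm and wall thickness 9 mm (the base is also 9 mm thick). The base covers the whole footprint; the four walls stand on the base, with the y-facing walls full-width and the x-facing walls fitting between their inner faces.

B is a long wooden bench with a 1223 mm (x) × 281 mm (y) seat, 58 mm thick, its top surface 463 mm above the floor. Four 80 mm square legs at the seat corners, flush with the edges, run from z = 0 to the seat underside.

The bench is on the floor beside the open box on its −x side.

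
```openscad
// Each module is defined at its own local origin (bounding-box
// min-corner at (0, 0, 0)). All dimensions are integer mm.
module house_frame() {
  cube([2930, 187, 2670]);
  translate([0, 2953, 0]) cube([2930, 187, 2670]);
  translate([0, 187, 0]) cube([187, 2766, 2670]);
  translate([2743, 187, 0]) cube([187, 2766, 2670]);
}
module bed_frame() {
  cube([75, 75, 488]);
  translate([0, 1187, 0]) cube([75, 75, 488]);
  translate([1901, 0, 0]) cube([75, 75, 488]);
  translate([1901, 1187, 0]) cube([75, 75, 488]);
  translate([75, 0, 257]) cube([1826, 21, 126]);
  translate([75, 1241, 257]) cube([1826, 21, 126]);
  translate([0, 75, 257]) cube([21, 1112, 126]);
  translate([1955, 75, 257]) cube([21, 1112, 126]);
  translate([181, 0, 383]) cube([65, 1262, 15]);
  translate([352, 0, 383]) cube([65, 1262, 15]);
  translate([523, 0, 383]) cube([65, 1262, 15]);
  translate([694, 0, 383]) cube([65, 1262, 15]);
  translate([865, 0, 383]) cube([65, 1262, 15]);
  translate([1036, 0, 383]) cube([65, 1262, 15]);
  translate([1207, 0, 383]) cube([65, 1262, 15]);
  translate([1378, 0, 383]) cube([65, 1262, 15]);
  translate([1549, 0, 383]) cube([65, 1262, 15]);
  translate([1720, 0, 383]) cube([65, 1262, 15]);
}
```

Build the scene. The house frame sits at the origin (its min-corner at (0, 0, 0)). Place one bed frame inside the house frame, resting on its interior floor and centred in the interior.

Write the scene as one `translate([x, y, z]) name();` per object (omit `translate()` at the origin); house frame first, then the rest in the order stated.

house_frame();
translate([477, 939, 0]) bed_frame();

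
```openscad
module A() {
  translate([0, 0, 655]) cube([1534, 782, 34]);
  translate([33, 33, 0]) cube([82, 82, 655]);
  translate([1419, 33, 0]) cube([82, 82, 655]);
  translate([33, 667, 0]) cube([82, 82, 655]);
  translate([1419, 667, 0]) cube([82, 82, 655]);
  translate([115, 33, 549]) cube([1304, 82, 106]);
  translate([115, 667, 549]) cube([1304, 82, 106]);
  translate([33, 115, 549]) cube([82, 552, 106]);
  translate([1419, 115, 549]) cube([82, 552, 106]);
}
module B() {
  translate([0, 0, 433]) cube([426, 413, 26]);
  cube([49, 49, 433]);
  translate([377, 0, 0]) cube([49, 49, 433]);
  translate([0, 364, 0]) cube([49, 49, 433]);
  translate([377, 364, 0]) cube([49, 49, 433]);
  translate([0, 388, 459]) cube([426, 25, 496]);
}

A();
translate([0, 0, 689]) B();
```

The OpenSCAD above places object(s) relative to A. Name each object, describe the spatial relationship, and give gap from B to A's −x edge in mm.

The chair's min-x is at 0; the table's min-x is 0; gap = 0 mm.

A is a table. B is a chair. The chair is on top of the table. The gap from the chair to the table's −x edge is 0 mm.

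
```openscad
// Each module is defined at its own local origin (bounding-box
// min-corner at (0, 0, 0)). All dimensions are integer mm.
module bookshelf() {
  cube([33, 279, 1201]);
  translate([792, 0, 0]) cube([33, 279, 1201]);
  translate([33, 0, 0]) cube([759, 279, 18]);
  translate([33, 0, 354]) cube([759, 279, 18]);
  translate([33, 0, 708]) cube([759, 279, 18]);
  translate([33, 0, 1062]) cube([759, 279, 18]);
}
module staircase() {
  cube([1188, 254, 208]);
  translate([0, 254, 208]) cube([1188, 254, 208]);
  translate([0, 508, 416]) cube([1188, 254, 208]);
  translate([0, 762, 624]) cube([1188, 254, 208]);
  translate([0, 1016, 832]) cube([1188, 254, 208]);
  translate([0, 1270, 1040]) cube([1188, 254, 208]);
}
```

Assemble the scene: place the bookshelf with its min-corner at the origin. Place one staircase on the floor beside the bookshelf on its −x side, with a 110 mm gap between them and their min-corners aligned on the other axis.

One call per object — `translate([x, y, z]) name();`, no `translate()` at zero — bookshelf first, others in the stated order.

bookshelf();
translate([-1298, 0, 0]) staircase();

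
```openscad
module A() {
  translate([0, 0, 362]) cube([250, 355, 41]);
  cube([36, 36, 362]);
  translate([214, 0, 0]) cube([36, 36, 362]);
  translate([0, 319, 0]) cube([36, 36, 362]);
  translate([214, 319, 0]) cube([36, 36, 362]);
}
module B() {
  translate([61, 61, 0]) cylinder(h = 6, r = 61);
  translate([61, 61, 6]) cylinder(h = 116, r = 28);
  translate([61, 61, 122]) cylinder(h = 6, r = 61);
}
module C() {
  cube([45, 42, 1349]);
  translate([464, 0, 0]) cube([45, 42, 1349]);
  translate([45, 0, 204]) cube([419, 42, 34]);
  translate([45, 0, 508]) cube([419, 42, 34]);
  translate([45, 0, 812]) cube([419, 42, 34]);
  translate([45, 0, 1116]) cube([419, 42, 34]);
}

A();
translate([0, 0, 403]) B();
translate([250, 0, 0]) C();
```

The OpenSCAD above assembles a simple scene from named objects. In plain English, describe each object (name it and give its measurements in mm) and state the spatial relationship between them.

A is a four-legged stool. The seat is a 250×355×41 mm slab whose top surface is at z = 403 mm; four square legs, each 36×36 mm in cross-section, run from the floor (z = 0) to the underside of the seat, each flush with a corner of the seat.

B is a spool: two coaxial disc flanges of radius 61 mm and thickness 6 mm, joined by a core cylinder of radius 28 mm and height 116 mm. The lower flange rests on z = 0 and the three cylinders share a vertical axis.

C is a straight ladder. Two 45×42 mm vertical rails, 1349 mm tall, stand 509 mm apart (outside-to-outside) with their front faces coplanar on the −y side. 4 rungs, each 42 mm deep and 34 mm tall, span between the inner faces of the rails, front faces flush with the rails. The lowest rung's underside is at z = 204 mm and rungs are spaced 304 mm apart (underside to underside).

The spool is on top of the stool. The ladder is against the stool's +x side, with their −y faces flush.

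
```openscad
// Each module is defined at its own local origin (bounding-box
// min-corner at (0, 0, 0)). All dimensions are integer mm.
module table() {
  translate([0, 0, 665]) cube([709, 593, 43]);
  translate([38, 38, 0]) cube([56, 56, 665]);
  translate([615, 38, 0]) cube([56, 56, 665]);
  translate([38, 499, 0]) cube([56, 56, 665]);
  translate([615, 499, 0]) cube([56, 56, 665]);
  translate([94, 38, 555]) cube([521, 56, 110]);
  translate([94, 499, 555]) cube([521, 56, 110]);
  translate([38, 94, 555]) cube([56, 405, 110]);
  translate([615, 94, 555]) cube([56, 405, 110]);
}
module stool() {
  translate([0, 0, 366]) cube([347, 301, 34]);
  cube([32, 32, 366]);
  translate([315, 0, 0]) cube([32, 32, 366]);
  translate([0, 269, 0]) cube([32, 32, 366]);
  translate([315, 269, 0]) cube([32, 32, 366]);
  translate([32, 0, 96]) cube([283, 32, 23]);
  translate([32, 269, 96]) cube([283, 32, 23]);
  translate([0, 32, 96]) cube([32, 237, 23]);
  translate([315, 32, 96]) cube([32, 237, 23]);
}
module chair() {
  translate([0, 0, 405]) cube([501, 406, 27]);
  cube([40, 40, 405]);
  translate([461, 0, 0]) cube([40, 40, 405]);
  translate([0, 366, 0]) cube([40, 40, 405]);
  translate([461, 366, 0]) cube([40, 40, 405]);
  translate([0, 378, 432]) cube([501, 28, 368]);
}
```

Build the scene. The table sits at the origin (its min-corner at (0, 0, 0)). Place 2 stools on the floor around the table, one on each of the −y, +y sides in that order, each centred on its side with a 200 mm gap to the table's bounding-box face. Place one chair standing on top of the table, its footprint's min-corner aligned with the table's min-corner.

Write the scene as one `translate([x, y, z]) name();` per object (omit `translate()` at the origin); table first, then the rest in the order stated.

table();
translate([181, -501, 0]) stool();
translate([181, 793, 0]) stool();
translate([0, 0, 708]) chair();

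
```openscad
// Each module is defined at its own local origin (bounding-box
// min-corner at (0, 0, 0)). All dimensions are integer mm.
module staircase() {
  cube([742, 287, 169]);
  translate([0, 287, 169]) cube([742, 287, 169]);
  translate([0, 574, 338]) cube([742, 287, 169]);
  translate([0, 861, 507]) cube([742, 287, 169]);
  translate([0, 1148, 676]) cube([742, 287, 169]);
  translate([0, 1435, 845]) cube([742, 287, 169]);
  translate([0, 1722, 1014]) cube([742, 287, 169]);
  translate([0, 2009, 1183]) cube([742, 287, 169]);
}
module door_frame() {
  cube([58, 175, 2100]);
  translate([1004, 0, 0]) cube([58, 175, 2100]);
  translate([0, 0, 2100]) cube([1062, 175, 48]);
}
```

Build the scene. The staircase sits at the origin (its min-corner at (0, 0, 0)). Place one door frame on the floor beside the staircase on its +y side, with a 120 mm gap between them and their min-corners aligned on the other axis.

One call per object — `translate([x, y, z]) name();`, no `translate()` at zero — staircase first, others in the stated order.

staircase();
translate([0, 2416, 0]) door_frame();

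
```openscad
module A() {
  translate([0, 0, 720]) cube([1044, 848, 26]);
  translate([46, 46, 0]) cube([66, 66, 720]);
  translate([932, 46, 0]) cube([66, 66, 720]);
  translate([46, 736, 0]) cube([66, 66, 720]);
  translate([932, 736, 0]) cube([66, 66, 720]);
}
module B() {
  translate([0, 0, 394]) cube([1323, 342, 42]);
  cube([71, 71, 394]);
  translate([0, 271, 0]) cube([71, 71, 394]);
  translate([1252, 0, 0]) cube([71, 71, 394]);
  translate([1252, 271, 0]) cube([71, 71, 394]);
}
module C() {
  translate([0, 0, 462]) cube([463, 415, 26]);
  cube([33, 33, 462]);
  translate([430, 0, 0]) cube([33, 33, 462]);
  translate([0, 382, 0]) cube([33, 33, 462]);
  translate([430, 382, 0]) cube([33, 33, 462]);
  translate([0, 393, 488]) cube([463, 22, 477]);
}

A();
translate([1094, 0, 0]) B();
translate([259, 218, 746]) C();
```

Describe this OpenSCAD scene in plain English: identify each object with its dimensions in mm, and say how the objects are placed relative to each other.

A is a table with a 1044×848 mm rectangular top, 26 mm thick, top surface at z = 746 mm, supported by four 66×66 mm square legs, each inset 46 mm from the nearest pair of top edges, running from the floor.

B is a bench: a 1323×342 mm seat slab, 42 mm thick, top at z = 436 mm, on four 71×71 mm square legs flush with the seat corners and standing on z = 0.

C is a chair. The seat is a 463×415×26 mm slab with its top at z = 488 mm, on four 33×33 mm corner legs (flush with the seat edges, standing on z = 0). A flat backrest 22 mm thick, 477 mm tall, spans the full seat width and rises from the seat top along its +y edge, rear face flush with the rear of the seat.

The bench is on the floor beside the table on its +x side. The chair is on top of the table.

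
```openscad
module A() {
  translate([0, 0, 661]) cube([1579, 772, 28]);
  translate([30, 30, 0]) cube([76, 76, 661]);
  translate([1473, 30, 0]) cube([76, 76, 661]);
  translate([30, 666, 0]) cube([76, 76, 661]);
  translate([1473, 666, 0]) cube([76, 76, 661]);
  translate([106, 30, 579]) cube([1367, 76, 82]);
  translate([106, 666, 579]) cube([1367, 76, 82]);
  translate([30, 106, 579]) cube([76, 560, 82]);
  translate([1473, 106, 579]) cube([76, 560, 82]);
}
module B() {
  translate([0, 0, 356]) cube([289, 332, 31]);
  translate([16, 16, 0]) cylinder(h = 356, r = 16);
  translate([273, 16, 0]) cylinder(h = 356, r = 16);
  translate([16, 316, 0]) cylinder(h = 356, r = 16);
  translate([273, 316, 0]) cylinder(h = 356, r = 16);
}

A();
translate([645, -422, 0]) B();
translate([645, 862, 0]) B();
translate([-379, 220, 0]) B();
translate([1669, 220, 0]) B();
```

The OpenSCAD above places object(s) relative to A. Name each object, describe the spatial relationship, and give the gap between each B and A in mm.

Each stool's nearest face is 90 mm from the table's bounding box.

A is a table. B is a stool. Four stools sit around the table at the −y, +y, −x, +x sides. The gap between each stool and the table is 90 mm.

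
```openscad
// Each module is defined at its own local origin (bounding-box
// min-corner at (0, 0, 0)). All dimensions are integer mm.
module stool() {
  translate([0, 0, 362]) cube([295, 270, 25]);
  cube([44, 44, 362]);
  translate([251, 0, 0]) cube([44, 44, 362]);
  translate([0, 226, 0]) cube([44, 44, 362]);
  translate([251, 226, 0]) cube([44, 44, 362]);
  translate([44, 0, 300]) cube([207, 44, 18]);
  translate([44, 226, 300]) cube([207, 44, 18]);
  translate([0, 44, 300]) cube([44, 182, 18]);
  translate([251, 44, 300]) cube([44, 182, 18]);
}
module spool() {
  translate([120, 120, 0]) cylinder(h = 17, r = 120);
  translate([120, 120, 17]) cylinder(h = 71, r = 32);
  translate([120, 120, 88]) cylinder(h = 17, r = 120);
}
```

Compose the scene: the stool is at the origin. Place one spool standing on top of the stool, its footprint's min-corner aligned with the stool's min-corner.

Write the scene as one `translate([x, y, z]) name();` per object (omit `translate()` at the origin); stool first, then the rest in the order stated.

stool();
translate([0, 0, 387]) spool();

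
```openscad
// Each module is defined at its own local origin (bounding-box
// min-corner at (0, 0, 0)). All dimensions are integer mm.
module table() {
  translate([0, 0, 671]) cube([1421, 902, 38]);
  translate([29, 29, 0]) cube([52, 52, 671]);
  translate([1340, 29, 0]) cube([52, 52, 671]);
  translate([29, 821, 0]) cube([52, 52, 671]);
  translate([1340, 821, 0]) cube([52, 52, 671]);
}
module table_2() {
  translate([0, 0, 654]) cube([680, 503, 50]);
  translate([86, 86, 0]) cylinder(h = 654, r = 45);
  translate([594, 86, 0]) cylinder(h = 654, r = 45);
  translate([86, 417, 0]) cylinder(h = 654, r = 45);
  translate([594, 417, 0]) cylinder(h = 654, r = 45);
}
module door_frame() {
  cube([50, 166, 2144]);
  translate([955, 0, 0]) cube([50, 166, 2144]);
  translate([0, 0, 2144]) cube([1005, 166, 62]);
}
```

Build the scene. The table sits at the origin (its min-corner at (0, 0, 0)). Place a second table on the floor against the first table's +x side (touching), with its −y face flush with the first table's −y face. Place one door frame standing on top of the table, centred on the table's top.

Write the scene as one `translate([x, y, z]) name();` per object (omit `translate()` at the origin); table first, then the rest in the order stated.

table();
translate([1421, 0, 0]) table_2();
translate([208, 368, 709]) door_frame();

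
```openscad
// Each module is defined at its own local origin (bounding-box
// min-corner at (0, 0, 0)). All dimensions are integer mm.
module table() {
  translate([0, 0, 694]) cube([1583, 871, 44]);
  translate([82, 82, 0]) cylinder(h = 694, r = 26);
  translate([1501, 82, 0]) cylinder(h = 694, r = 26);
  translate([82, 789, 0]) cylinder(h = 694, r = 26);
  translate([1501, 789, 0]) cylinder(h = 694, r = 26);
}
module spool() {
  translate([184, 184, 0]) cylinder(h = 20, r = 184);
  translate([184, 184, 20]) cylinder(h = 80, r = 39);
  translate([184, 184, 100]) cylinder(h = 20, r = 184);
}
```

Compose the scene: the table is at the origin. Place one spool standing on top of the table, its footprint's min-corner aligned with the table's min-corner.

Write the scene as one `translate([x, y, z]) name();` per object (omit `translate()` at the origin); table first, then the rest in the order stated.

table();
translate([0, 0, 738]) spool();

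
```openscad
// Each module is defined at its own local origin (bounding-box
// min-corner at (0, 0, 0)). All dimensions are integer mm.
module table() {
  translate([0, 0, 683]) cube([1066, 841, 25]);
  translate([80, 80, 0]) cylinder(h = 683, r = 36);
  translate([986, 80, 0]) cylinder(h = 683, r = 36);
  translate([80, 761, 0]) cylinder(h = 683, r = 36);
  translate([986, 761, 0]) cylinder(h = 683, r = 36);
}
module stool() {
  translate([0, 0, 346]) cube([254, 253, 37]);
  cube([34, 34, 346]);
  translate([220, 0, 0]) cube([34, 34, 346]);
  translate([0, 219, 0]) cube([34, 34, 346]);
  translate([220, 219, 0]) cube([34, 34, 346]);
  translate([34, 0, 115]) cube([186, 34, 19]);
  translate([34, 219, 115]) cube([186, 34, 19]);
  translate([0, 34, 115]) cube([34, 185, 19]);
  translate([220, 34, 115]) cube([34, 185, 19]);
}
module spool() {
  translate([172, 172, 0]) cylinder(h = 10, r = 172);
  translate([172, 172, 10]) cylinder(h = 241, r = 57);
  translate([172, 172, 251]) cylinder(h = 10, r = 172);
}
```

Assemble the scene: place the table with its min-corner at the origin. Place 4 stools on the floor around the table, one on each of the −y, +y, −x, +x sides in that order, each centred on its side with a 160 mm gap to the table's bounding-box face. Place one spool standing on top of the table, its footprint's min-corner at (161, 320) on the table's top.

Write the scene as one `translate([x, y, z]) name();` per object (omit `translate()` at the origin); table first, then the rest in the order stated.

table();
translate([406, -413, 0]) stool();
translate([406, 1001, 0]) stool();
translate([-414, 294, 0]) stool();
translate([1226, 294, 0]) stool();
translate([161, 320, 708]) spool();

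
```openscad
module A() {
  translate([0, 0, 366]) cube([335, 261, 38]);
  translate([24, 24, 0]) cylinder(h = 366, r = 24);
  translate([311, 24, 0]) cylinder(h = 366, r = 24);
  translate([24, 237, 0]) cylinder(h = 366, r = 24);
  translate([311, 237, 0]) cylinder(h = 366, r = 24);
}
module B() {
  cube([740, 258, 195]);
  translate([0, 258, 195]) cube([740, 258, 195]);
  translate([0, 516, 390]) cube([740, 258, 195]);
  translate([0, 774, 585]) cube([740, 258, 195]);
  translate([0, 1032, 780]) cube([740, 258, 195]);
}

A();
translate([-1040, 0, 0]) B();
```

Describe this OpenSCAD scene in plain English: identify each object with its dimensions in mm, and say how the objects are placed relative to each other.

A is a simple wooden stool: a rectangular seat 335 mm (x) by 261 mm (y), 38 mm thick, top face at z = 404 mm, on four round legs, each 48 mm in diameter. The legs rest on z = 0, each leg's axis is inset half a diameter from the nearest pair of seat edges (so the leg's bounding box is flush with the corner).

B is a straight staircase of 5 solid steps. Each step is 740 mm wide (x), 258 mm deep (y, the going) and 195 mm tall (the rise). The first step rests on the floor; each subsequent step sits one going further in +y and one rise higher in +z, directly behind and above the previous step with no overlap.

The staircase is on the floor beside the stool on its −x side.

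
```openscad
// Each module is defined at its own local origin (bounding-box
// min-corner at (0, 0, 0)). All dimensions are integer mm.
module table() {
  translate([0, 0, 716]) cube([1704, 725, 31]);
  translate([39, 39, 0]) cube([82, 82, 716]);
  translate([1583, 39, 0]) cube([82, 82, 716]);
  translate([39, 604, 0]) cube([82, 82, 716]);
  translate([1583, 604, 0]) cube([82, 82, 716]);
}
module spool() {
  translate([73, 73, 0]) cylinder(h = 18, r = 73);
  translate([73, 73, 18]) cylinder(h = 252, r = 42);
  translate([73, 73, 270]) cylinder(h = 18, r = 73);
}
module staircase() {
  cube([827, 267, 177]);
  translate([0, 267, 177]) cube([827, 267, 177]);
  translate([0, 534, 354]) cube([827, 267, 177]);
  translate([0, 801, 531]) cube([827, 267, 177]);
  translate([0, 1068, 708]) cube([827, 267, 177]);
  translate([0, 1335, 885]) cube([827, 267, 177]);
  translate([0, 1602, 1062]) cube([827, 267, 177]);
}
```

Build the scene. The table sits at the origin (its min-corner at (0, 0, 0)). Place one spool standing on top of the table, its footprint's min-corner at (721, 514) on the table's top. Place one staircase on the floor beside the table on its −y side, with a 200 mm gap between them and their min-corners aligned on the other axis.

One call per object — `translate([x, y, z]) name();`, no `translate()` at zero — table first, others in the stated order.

table();
translate([721, 514, 747]) spool();
translate([0, -2069, 0]) staircase();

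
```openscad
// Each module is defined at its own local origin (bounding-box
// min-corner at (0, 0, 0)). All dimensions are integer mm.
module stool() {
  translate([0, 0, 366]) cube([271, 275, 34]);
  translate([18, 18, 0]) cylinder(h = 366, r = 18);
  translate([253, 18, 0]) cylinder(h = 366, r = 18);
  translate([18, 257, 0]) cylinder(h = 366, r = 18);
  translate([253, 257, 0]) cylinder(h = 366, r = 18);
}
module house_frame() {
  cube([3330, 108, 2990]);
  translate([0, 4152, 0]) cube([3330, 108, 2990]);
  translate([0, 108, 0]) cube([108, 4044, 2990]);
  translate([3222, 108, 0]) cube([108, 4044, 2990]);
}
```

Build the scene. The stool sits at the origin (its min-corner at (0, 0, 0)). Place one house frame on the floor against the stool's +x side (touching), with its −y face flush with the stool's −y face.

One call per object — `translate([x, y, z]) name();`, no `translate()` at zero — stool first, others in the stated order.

stool();
translate([271, 0, 0]) house_frame();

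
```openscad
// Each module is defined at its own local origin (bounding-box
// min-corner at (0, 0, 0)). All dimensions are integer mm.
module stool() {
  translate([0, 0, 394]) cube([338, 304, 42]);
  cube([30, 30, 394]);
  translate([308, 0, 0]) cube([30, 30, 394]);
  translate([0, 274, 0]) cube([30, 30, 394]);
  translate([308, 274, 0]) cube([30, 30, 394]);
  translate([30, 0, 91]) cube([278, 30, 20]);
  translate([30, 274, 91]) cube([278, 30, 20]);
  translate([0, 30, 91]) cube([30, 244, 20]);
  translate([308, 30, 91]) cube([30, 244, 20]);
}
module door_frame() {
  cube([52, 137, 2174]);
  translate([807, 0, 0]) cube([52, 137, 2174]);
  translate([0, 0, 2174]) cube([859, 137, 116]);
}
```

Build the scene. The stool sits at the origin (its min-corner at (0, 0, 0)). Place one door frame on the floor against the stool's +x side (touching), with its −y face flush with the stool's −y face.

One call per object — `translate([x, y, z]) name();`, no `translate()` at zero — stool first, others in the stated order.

stool();
translate([338, 0, 0]) door_frame();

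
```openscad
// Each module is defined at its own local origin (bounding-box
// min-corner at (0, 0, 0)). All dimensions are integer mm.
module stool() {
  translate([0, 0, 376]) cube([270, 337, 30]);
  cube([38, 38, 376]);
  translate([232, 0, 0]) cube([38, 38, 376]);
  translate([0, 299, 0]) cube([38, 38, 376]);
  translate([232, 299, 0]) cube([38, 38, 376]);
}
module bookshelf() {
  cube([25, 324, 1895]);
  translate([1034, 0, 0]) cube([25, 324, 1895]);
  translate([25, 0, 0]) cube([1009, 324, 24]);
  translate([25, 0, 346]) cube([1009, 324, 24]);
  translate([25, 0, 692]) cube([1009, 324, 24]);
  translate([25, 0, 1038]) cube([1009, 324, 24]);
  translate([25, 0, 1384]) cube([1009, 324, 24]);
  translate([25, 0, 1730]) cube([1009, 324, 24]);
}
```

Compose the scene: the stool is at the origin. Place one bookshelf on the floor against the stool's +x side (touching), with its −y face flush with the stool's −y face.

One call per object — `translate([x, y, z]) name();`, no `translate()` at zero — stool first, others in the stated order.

stool();
translate([270, 0, 0]) bookshelf();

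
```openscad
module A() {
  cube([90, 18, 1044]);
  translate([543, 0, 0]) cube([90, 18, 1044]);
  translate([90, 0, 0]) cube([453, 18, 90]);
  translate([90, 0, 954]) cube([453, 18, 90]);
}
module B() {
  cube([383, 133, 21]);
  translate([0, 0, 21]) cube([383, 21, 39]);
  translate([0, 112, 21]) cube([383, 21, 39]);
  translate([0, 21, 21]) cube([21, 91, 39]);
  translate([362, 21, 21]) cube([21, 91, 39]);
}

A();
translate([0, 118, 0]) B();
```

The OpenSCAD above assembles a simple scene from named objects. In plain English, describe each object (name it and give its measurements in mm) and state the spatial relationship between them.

A is a rectangular picture frame lying in the x–z plane (depth along y). The opening is 453 mm wide (x) by 864 mm tall (z), surrounded by a border 90 mm wide on all four sides. The frame is 18 mm deep and is made of two full-height vertical stiles with two horizontal rails fitted between them.

B is an open-topped rectangular box: outside dimensions 383×133×60 mm, with a uniform wall and base thickness of 21 mm. The base is a full 383×133 slab on the floor; four walls sit on top of the base. The front and back walls (the −y and +y sides) span the full width; the two side walls fit between them.

The open box is on the floor beside the picture frame on its +y side.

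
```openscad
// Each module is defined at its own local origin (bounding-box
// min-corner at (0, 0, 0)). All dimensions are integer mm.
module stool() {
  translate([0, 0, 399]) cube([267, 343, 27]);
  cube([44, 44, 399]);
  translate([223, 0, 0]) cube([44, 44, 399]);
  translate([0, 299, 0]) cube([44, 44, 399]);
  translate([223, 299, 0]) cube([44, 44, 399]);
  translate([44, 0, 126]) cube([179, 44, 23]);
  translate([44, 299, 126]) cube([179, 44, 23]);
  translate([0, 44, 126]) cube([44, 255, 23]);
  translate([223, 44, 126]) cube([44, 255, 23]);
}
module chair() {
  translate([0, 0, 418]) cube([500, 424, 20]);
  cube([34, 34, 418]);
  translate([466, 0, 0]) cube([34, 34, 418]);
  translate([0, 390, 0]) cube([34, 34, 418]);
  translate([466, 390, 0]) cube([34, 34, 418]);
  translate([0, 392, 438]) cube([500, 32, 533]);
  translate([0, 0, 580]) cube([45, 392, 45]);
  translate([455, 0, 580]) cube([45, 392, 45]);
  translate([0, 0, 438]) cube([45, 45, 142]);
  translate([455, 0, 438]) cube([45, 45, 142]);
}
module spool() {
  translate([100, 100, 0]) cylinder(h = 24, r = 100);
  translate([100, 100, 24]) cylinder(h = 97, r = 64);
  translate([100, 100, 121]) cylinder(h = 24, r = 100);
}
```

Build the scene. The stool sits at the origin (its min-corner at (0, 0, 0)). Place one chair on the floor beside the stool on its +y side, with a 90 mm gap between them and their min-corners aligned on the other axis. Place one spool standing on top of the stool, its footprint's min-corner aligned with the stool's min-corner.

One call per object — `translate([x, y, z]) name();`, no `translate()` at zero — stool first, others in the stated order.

stool();
translate([0, 433, 0]) chair();
translate([0, 0, 426]) spool();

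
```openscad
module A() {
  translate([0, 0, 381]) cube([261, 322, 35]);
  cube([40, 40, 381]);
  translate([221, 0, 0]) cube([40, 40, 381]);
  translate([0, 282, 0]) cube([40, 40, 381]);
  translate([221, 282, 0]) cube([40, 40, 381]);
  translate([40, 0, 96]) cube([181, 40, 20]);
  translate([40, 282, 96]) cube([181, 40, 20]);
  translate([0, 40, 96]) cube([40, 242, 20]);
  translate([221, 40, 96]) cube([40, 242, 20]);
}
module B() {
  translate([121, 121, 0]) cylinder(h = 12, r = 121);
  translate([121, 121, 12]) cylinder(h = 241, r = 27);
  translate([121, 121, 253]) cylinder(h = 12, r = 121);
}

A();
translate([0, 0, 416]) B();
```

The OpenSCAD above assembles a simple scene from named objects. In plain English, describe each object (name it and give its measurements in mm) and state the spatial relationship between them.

A is a simple wooden stool: a rectangular seat 261 mm (x) by 322 mm (y), 35 mm thick, top face at z = 416 mm, on four square legs, each 40×40 mm in cross-section. The legs rest on z = 0, each flush with a corner of the seat. Four stretchers, 40 mm wide and 20 mm tall, connect adjacent legs with their undersides at z = 96 mm, each running between the inner faces of the legs it joins and aligned with the legs' outer faces on the other axis.

B is a spool: two coaxial disc flanges of radius 121 mm and thickness 12 mm, joined by a core cylinder of radius 27 mm and height 241 mm. The lower flange rests on z = 0 and the three cylinders share a vertical axis.

The spool is on top of the stool.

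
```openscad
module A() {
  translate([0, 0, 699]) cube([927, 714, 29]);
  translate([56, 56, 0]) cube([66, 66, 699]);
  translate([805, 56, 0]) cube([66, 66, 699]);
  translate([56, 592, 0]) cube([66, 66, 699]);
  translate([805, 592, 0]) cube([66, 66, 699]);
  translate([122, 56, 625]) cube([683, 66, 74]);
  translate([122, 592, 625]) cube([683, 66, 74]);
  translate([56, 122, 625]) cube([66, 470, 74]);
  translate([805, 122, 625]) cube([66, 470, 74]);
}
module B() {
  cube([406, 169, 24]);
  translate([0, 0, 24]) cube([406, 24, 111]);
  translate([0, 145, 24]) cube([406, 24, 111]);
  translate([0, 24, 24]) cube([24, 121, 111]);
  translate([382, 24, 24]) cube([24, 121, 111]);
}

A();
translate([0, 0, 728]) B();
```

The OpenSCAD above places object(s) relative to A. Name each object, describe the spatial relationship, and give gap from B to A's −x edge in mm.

A is a table. B is an open box. The open box is on top of the table. The gap from the open box to the table's −x edge is 0 mm.

The open box's min-x is at 0; the table's min-x is 0; gap = 0 mm.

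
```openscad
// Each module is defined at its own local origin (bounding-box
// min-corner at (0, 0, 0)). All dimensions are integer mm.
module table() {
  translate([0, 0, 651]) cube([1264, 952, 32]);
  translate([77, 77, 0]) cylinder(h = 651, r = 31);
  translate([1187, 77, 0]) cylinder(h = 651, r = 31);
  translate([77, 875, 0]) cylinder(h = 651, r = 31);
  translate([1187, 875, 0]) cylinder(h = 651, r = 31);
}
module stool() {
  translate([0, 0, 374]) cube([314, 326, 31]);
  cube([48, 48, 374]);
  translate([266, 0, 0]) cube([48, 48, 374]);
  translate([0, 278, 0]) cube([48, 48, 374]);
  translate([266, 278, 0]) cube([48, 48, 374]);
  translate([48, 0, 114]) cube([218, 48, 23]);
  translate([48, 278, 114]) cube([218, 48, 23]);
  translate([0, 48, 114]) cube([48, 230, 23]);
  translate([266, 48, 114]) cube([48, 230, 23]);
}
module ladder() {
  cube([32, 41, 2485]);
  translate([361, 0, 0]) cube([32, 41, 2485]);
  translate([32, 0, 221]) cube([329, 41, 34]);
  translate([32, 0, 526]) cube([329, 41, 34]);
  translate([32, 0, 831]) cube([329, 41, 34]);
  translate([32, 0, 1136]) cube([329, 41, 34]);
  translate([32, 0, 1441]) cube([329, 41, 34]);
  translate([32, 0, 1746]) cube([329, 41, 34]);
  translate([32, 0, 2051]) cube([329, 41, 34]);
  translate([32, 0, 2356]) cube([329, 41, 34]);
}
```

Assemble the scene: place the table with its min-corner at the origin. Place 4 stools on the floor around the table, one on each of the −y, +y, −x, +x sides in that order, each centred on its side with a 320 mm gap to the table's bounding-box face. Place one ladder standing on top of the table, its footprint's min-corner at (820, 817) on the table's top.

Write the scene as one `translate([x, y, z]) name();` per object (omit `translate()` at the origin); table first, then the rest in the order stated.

table();
translate([475, -646, 0]) stool();
translate([475, 1272, 0]) stool();
translate([-634, 313, 0]) stool();
translate([1584, 313, 0]) stool();
translate([820, 817, 683]) ladder();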